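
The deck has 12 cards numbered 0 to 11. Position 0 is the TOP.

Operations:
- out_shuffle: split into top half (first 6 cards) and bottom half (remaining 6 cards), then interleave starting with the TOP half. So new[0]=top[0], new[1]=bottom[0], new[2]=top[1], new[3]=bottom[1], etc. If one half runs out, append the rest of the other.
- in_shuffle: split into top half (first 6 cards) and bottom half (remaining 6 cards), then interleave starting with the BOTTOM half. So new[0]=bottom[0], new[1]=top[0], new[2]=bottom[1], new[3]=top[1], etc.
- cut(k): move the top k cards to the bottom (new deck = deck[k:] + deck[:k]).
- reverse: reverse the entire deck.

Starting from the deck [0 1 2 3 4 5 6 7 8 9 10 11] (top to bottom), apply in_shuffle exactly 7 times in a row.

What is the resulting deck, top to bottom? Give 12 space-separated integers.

Answer: 5 11 4 10 3 9 2 8 1 7 0 6

Derivation:
After op 1 (in_shuffle): [6 0 7 1 8 2 9 3 10 4 11 5]
After op 2 (in_shuffle): [9 6 3 0 10 7 4 1 11 8 5 2]
After op 3 (in_shuffle): [4 9 1 6 11 3 8 0 5 10 2 7]
After op 4 (in_shuffle): [8 4 0 9 5 1 10 6 2 11 7 3]
After op 5 (in_shuffle): [10 8 6 4 2 0 11 9 7 5 3 1]
After op 6 (in_shuffle): [11 10 9 8 7 6 5 4 3 2 1 0]
After op 7 (in_shuffle): [5 11 4 10 3 9 2 8 1 7 0 6]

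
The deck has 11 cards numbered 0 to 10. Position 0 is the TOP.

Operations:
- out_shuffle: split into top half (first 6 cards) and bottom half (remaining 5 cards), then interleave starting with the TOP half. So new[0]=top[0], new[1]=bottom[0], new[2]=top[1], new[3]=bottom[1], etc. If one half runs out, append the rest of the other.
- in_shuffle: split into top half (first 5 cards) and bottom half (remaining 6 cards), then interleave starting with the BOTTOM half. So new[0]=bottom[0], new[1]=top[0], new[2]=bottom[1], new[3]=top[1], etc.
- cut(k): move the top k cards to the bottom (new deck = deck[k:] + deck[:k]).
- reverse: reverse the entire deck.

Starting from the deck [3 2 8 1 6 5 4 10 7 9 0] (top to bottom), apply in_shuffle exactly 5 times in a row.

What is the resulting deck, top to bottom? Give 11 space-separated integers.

Answer: 9 7 10 4 5 6 1 8 2 3 0

Derivation:
After op 1 (in_shuffle): [5 3 4 2 10 8 7 1 9 6 0]
After op 2 (in_shuffle): [8 5 7 3 1 4 9 2 6 10 0]
After op 3 (in_shuffle): [4 8 9 5 2 7 6 3 10 1 0]
After op 4 (in_shuffle): [7 4 6 8 3 9 10 5 1 2 0]
After op 5 (in_shuffle): [9 7 10 4 5 6 1 8 2 3 0]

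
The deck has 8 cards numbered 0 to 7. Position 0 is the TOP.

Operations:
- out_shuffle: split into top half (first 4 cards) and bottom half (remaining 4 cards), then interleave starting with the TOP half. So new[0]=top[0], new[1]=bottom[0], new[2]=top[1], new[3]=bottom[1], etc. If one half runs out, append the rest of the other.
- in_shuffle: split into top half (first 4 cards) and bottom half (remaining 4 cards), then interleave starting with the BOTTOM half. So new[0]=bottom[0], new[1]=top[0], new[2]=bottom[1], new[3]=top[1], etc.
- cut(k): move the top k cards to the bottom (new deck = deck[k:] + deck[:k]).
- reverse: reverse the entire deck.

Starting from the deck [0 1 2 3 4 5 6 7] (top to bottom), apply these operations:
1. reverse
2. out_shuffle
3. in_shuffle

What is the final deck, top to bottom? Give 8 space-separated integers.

After op 1 (reverse): [7 6 5 4 3 2 1 0]
After op 2 (out_shuffle): [7 3 6 2 5 1 4 0]
After op 3 (in_shuffle): [5 7 1 3 4 6 0 2]

Answer: 5 7 1 3 4 6 0 2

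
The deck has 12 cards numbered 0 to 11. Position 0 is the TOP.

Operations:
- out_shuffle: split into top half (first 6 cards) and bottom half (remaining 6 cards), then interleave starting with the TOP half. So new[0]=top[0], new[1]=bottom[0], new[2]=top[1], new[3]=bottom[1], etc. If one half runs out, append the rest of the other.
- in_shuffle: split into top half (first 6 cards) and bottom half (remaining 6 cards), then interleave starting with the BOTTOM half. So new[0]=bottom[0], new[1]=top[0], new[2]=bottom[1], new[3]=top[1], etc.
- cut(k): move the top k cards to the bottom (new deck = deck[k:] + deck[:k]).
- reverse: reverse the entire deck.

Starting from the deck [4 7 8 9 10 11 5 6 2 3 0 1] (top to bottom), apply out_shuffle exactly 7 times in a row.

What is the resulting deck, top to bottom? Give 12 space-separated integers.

After op 1 (out_shuffle): [4 5 7 6 8 2 9 3 10 0 11 1]
After op 2 (out_shuffle): [4 9 5 3 7 10 6 0 8 11 2 1]
After op 3 (out_shuffle): [4 6 9 0 5 8 3 11 7 2 10 1]
After op 4 (out_shuffle): [4 3 6 11 9 7 0 2 5 10 8 1]
After op 5 (out_shuffle): [4 0 3 2 6 5 11 10 9 8 7 1]
After op 6 (out_shuffle): [4 11 0 10 3 9 2 8 6 7 5 1]
After op 7 (out_shuffle): [4 2 11 8 0 6 10 7 3 5 9 1]

Answer: 4 2 11 8 0 6 10 7 3 5 9 1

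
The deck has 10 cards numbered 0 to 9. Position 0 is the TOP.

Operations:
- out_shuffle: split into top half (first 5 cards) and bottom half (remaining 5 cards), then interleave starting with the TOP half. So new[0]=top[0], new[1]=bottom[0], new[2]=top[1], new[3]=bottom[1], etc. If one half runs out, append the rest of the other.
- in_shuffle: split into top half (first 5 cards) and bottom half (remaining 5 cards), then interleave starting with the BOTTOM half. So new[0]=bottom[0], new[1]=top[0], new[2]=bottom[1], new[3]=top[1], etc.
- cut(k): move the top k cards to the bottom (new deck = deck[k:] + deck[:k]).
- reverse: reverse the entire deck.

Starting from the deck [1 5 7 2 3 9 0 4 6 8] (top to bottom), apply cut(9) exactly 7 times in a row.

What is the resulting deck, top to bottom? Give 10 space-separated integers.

After op 1 (cut(9)): [8 1 5 7 2 3 9 0 4 6]
After op 2 (cut(9)): [6 8 1 5 7 2 3 9 0 4]
After op 3 (cut(9)): [4 6 8 1 5 7 2 3 9 0]
After op 4 (cut(9)): [0 4 6 8 1 5 7 2 3 9]
After op 5 (cut(9)): [9 0 4 6 8 1 5 7 2 3]
After op 6 (cut(9)): [3 9 0 4 6 8 1 5 7 2]
After op 7 (cut(9)): [2 3 9 0 4 6 8 1 5 7]

Answer: 2 3 9 0 4 6 8 1 5 7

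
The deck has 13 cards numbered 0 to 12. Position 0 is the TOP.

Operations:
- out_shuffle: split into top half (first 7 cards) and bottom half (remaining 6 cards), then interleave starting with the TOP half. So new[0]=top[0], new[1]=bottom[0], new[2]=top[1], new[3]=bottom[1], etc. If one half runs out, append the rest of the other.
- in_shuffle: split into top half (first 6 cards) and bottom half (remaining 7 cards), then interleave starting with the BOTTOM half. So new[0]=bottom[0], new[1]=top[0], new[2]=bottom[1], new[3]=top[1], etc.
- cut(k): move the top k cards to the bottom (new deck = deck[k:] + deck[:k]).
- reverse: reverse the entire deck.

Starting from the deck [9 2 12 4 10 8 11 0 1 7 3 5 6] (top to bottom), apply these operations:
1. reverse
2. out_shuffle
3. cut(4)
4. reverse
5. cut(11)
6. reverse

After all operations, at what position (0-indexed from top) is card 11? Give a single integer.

After op 1 (reverse): [6 5 3 7 1 0 11 8 10 4 12 2 9]
After op 2 (out_shuffle): [6 8 5 10 3 4 7 12 1 2 0 9 11]
After op 3 (cut(4)): [3 4 7 12 1 2 0 9 11 6 8 5 10]
After op 4 (reverse): [10 5 8 6 11 9 0 2 1 12 7 4 3]
After op 5 (cut(11)): [4 3 10 5 8 6 11 9 0 2 1 12 7]
After op 6 (reverse): [7 12 1 2 0 9 11 6 8 5 10 3 4]
Card 11 is at position 6.

Answer: 6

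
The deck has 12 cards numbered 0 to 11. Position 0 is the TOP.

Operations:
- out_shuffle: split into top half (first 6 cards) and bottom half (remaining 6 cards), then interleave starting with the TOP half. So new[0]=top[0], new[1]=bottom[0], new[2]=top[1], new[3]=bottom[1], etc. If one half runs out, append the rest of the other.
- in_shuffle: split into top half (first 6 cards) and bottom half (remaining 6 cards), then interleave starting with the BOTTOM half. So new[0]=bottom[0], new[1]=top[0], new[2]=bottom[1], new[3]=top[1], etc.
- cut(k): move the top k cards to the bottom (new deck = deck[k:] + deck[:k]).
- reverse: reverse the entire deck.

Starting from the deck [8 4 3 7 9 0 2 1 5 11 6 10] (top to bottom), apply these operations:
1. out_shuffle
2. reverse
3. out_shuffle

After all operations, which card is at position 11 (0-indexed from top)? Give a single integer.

Answer: 8

Derivation:
After op 1 (out_shuffle): [8 2 4 1 3 5 7 11 9 6 0 10]
After op 2 (reverse): [10 0 6 9 11 7 5 3 1 4 2 8]
After op 3 (out_shuffle): [10 5 0 3 6 1 9 4 11 2 7 8]
Position 11: card 8.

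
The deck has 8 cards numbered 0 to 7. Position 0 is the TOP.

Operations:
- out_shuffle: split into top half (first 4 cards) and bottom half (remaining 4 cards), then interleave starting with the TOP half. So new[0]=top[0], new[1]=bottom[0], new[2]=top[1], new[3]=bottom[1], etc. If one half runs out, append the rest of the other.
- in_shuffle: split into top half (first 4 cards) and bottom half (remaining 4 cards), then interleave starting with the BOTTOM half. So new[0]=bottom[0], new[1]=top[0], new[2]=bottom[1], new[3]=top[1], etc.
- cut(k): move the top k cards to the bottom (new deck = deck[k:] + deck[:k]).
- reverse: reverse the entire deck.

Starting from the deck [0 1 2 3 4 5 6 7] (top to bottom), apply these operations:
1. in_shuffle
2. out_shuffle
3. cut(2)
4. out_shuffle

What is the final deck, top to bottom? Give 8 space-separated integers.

After op 1 (in_shuffle): [4 0 5 1 6 2 7 3]
After op 2 (out_shuffle): [4 6 0 2 5 7 1 3]
After op 3 (cut(2)): [0 2 5 7 1 3 4 6]
After op 4 (out_shuffle): [0 1 2 3 5 4 7 6]

Answer: 0 1 2 3 5 4 7 6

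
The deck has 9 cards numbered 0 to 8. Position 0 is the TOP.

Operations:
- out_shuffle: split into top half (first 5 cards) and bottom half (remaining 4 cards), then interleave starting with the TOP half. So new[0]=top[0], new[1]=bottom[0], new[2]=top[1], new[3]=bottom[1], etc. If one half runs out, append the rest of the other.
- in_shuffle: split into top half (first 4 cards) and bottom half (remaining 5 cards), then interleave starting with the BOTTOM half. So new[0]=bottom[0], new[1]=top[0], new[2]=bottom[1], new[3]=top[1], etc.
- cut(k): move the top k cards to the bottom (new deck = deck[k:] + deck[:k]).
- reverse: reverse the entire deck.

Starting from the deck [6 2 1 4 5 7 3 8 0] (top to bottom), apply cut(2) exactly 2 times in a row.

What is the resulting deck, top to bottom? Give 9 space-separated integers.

Answer: 5 7 3 8 0 6 2 1 4

Derivation:
After op 1 (cut(2)): [1 4 5 7 3 8 0 6 2]
After op 2 (cut(2)): [5 7 3 8 0 6 2 1 4]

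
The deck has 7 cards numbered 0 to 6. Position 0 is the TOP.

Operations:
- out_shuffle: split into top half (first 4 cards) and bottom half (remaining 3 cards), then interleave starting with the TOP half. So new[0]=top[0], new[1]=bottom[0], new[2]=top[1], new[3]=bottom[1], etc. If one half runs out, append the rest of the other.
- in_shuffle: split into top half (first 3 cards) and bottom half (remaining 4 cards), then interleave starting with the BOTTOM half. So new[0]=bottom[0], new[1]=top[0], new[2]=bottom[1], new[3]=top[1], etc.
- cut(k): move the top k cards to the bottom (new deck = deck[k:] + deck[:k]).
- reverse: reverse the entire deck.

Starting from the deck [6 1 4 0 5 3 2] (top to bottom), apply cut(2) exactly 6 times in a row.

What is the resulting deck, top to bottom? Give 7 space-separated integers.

After op 1 (cut(2)): [4 0 5 3 2 6 1]
After op 2 (cut(2)): [5 3 2 6 1 4 0]
After op 3 (cut(2)): [2 6 1 4 0 5 3]
After op 4 (cut(2)): [1 4 0 5 3 2 6]
After op 5 (cut(2)): [0 5 3 2 6 1 4]
After op 6 (cut(2)): [3 2 6 1 4 0 5]

Answer: 3 2 6 1 4 0 5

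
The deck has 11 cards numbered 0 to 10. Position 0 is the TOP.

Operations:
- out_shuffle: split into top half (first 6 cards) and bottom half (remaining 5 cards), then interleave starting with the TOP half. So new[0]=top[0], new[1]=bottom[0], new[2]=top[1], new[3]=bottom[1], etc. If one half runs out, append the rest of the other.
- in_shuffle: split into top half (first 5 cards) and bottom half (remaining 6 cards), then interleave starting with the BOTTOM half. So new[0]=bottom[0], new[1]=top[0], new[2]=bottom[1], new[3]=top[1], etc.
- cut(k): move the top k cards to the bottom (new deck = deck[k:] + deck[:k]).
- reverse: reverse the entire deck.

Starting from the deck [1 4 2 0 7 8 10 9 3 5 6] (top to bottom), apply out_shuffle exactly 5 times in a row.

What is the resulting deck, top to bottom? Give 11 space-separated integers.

Answer: 1 6 5 3 9 10 8 7 0 2 4

Derivation:
After op 1 (out_shuffle): [1 10 4 9 2 3 0 5 7 6 8]
After op 2 (out_shuffle): [1 0 10 5 4 7 9 6 2 8 3]
After op 3 (out_shuffle): [1 9 0 6 10 2 5 8 4 3 7]
After op 4 (out_shuffle): [1 5 9 8 0 4 6 3 10 7 2]
After op 5 (out_shuffle): [1 6 5 3 9 10 8 7 0 2 4]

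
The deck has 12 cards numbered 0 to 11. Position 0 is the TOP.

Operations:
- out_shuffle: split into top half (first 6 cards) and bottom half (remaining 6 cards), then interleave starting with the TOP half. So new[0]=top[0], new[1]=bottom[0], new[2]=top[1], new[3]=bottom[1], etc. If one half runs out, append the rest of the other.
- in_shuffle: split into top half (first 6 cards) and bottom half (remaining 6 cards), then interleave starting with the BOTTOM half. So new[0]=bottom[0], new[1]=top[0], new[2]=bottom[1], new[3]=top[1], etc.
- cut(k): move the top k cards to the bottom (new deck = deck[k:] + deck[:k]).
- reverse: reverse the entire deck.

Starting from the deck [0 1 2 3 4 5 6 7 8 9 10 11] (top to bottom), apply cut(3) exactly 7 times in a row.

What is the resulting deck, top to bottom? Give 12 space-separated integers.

After op 1 (cut(3)): [3 4 5 6 7 8 9 10 11 0 1 2]
After op 2 (cut(3)): [6 7 8 9 10 11 0 1 2 3 4 5]
After op 3 (cut(3)): [9 10 11 0 1 2 3 4 5 6 7 8]
After op 4 (cut(3)): [0 1 2 3 4 5 6 7 8 9 10 11]
After op 5 (cut(3)): [3 4 5 6 7 8 9 10 11 0 1 2]
After op 6 (cut(3)): [6 7 8 9 10 11 0 1 2 3 4 5]
After op 7 (cut(3)): [9 10 11 0 1 2 3 4 5 6 7 8]

Answer: 9 10 11 0 1 2 3 4 5 6 7 8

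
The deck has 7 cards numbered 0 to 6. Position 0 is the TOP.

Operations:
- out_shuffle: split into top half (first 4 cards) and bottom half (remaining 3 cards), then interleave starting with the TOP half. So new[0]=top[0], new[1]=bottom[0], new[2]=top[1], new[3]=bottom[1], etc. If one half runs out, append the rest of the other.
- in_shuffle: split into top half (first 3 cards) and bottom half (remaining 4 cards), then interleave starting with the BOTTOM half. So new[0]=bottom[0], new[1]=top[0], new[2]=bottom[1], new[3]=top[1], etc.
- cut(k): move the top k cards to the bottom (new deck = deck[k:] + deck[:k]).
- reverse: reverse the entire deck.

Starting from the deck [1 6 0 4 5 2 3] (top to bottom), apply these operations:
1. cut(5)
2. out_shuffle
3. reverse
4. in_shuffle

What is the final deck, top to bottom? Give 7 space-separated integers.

Answer: 4 6 3 5 0 1 2

Derivation:
After op 1 (cut(5)): [2 3 1 6 0 4 5]
After op 2 (out_shuffle): [2 0 3 4 1 5 6]
After op 3 (reverse): [6 5 1 4 3 0 2]
After op 4 (in_shuffle): [4 6 3 5 0 1 2]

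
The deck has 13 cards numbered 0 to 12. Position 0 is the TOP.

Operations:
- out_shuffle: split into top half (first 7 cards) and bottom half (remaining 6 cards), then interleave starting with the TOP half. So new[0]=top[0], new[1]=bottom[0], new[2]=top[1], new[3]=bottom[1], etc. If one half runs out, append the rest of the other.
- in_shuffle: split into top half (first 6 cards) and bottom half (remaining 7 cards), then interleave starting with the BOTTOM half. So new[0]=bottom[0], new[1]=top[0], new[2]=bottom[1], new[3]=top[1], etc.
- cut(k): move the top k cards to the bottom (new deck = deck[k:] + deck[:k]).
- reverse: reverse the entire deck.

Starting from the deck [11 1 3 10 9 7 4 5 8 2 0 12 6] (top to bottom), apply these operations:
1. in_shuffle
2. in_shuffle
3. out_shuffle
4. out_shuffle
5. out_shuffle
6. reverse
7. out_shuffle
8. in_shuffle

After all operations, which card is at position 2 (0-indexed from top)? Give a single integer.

After op 1 (in_shuffle): [4 11 5 1 8 3 2 10 0 9 12 7 6]
After op 2 (in_shuffle): [2 4 10 11 0 5 9 1 12 8 7 3 6]
After op 3 (out_shuffle): [2 1 4 12 10 8 11 7 0 3 5 6 9]
After op 4 (out_shuffle): [2 7 1 0 4 3 12 5 10 6 8 9 11]
After op 5 (out_shuffle): [2 5 7 10 1 6 0 8 4 9 3 11 12]
After op 6 (reverse): [12 11 3 9 4 8 0 6 1 10 7 5 2]
After op 7 (out_shuffle): [12 6 11 1 3 10 9 7 4 5 8 2 0]
After op 8 (in_shuffle): [9 12 7 6 4 11 5 1 8 3 2 10 0]
Position 2: card 7.

Answer: 7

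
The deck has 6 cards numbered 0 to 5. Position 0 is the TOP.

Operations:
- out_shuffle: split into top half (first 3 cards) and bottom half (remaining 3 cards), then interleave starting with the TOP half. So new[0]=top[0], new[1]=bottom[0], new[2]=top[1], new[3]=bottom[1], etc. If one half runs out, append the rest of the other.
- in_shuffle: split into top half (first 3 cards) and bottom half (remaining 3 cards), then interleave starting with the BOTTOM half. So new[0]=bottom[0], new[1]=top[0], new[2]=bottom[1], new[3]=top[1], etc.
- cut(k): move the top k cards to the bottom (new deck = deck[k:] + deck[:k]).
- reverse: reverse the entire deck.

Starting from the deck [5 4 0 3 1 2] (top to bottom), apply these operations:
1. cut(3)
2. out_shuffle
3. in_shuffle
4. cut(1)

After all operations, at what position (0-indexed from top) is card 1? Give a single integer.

Answer: 4

Derivation:
After op 1 (cut(3)): [3 1 2 5 4 0]
After op 2 (out_shuffle): [3 5 1 4 2 0]
After op 3 (in_shuffle): [4 3 2 5 0 1]
After op 4 (cut(1)): [3 2 5 0 1 4]
Card 1 is at position 4.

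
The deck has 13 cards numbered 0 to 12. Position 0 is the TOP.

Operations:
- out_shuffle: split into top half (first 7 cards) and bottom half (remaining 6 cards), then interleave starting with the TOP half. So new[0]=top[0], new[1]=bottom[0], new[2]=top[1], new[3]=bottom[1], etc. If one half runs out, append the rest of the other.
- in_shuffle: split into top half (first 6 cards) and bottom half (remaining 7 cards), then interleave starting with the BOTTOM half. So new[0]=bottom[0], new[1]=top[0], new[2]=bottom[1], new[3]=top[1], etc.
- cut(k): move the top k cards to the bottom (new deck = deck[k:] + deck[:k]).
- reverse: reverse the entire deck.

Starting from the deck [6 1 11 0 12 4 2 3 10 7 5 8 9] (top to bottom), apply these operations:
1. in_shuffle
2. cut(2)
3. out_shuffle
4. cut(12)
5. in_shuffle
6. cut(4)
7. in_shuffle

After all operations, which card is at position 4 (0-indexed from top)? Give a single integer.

Answer: 6

Derivation:
After op 1 (in_shuffle): [2 6 3 1 10 11 7 0 5 12 8 4 9]
After op 2 (cut(2)): [3 1 10 11 7 0 5 12 8 4 9 2 6]
After op 3 (out_shuffle): [3 12 1 8 10 4 11 9 7 2 0 6 5]
After op 4 (cut(12)): [5 3 12 1 8 10 4 11 9 7 2 0 6]
After op 5 (in_shuffle): [4 5 11 3 9 12 7 1 2 8 0 10 6]
After op 6 (cut(4)): [9 12 7 1 2 8 0 10 6 4 5 11 3]
After op 7 (in_shuffle): [0 9 10 12 6 7 4 1 5 2 11 8 3]
Position 4: card 6.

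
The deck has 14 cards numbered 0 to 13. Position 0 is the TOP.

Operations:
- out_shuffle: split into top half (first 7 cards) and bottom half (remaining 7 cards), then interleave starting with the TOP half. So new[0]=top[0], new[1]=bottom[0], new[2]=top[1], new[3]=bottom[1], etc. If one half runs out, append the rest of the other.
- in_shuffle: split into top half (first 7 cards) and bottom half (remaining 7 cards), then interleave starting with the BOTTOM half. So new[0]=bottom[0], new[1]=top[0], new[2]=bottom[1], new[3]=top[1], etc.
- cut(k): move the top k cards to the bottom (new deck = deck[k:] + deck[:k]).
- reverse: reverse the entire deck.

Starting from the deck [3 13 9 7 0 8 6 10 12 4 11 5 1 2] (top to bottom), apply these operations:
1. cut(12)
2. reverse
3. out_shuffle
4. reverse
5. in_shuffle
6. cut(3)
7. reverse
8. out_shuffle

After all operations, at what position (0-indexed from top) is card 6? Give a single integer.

After op 1 (cut(12)): [1 2 3 13 9 7 0 8 6 10 12 4 11 5]
After op 2 (reverse): [5 11 4 12 10 6 8 0 7 9 13 3 2 1]
After op 3 (out_shuffle): [5 0 11 7 4 9 12 13 10 3 6 2 8 1]
After op 4 (reverse): [1 8 2 6 3 10 13 12 9 4 7 11 0 5]
After op 5 (in_shuffle): [12 1 9 8 4 2 7 6 11 3 0 10 5 13]
After op 6 (cut(3)): [8 4 2 7 6 11 3 0 10 5 13 12 1 9]
After op 7 (reverse): [9 1 12 13 5 10 0 3 11 6 7 2 4 8]
After op 8 (out_shuffle): [9 3 1 11 12 6 13 7 5 2 10 4 0 8]
Card 6 is at position 5.

Answer: 5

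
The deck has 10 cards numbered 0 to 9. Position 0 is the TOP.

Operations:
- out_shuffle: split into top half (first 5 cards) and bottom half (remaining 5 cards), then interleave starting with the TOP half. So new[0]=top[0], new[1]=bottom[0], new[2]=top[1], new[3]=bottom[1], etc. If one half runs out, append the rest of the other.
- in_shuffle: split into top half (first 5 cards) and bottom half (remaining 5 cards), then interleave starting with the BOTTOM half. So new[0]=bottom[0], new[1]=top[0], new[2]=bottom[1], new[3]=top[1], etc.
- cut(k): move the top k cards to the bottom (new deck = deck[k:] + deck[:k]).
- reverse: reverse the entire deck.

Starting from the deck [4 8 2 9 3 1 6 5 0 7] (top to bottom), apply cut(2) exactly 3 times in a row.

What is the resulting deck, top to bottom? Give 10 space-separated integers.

After op 1 (cut(2)): [2 9 3 1 6 5 0 7 4 8]
After op 2 (cut(2)): [3 1 6 5 0 7 4 8 2 9]
After op 3 (cut(2)): [6 5 0 7 4 8 2 9 3 1]

Answer: 6 5 0 7 4 8 2 9 3 1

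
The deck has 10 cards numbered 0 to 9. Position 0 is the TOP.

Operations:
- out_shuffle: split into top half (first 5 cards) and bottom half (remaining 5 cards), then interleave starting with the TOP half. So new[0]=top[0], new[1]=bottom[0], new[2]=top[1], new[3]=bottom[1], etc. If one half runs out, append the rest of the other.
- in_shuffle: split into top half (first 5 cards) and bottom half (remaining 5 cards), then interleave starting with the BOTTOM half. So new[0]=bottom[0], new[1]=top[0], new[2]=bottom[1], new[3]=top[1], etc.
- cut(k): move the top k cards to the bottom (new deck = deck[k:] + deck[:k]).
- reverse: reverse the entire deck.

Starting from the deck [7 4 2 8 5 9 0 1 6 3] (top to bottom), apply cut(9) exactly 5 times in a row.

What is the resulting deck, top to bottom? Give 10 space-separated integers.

After op 1 (cut(9)): [3 7 4 2 8 5 9 0 1 6]
After op 2 (cut(9)): [6 3 7 4 2 8 5 9 0 1]
After op 3 (cut(9)): [1 6 3 7 4 2 8 5 9 0]
After op 4 (cut(9)): [0 1 6 3 7 4 2 8 5 9]
After op 5 (cut(9)): [9 0 1 6 3 7 4 2 8 5]

Answer: 9 0 1 6 3 7 4 2 8 5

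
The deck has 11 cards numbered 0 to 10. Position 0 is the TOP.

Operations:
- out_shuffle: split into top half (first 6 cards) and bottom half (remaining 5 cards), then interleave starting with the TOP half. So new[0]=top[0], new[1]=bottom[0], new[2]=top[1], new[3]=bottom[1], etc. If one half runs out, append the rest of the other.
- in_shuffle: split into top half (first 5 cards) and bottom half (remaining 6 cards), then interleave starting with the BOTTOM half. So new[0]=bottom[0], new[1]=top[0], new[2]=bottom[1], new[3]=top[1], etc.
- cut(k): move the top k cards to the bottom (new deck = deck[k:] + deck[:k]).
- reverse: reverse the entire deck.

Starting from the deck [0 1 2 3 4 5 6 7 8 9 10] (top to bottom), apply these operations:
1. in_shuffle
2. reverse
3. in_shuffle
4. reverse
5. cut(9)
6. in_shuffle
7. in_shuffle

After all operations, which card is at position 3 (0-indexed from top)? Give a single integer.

Answer: 10

Derivation:
After op 1 (in_shuffle): [5 0 6 1 7 2 8 3 9 4 10]
After op 2 (reverse): [10 4 9 3 8 2 7 1 6 0 5]
After op 3 (in_shuffle): [2 10 7 4 1 9 6 3 0 8 5]
After op 4 (reverse): [5 8 0 3 6 9 1 4 7 10 2]
After op 5 (cut(9)): [10 2 5 8 0 3 6 9 1 4 7]
After op 6 (in_shuffle): [3 10 6 2 9 5 1 8 4 0 7]
After op 7 (in_shuffle): [5 3 1 10 8 6 4 2 0 9 7]
Position 3: card 10.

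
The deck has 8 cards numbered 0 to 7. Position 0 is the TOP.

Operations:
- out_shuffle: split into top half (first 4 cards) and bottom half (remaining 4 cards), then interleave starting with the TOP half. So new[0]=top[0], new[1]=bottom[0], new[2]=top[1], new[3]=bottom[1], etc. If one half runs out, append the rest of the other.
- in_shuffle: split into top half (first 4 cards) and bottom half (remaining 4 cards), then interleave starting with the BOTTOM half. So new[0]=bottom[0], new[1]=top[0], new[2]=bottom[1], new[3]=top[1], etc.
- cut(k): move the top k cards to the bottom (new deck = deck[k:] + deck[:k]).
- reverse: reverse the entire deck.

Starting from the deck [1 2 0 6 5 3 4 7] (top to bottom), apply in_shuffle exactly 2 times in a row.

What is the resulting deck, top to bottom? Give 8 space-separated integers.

After op 1 (in_shuffle): [5 1 3 2 4 0 7 6]
After op 2 (in_shuffle): [4 5 0 1 7 3 6 2]

Answer: 4 5 0 1 7 3 6 2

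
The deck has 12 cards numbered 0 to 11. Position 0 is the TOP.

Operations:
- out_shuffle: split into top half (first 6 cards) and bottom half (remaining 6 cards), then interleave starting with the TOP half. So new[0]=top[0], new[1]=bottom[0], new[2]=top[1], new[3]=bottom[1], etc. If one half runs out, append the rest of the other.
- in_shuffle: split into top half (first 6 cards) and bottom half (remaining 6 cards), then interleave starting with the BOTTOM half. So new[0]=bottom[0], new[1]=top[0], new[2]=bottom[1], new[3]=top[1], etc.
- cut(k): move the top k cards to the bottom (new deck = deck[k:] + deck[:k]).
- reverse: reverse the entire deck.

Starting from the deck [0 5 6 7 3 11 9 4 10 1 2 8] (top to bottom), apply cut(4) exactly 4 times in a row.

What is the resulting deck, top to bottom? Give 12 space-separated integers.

Answer: 3 11 9 4 10 1 2 8 0 5 6 7

Derivation:
After op 1 (cut(4)): [3 11 9 4 10 1 2 8 0 5 6 7]
After op 2 (cut(4)): [10 1 2 8 0 5 6 7 3 11 9 4]
After op 3 (cut(4)): [0 5 6 7 3 11 9 4 10 1 2 8]
After op 4 (cut(4)): [3 11 9 4 10 1 2 8 0 5 6 7]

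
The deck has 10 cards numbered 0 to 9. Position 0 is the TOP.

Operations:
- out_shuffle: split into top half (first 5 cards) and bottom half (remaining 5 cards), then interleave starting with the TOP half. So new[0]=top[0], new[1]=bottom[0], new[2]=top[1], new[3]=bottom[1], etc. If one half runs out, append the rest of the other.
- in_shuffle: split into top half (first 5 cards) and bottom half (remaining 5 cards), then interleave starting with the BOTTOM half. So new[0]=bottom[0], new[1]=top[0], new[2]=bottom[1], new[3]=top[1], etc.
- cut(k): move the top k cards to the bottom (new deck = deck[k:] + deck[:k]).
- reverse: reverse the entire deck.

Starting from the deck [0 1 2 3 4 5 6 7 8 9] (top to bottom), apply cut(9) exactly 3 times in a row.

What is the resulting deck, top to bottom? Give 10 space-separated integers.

Answer: 7 8 9 0 1 2 3 4 5 6

Derivation:
After op 1 (cut(9)): [9 0 1 2 3 4 5 6 7 8]
After op 2 (cut(9)): [8 9 0 1 2 3 4 5 6 7]
After op 3 (cut(9)): [7 8 9 0 1 2 3 4 5 6]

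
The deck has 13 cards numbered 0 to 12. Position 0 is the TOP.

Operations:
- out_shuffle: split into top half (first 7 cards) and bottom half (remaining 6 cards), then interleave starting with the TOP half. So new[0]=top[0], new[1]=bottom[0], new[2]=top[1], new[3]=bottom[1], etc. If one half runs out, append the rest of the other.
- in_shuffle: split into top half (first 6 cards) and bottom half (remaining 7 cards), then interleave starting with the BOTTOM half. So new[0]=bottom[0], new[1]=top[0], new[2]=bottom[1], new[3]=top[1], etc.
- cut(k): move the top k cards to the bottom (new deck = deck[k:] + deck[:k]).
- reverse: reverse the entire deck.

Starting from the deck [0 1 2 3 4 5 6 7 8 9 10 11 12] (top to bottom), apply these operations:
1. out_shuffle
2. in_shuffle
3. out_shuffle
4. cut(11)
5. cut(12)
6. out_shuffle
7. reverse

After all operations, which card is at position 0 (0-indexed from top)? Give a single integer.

Answer: 5

Derivation:
After op 1 (out_shuffle): [0 7 1 8 2 9 3 10 4 11 5 12 6]
After op 2 (in_shuffle): [3 0 10 7 4 1 11 8 5 2 12 9 6]
After op 3 (out_shuffle): [3 8 0 5 10 2 7 12 4 9 1 6 11]
After op 4 (cut(11)): [6 11 3 8 0 5 10 2 7 12 4 9 1]
After op 5 (cut(12)): [1 6 11 3 8 0 5 10 2 7 12 4 9]
After op 6 (out_shuffle): [1 10 6 2 11 7 3 12 8 4 0 9 5]
After op 7 (reverse): [5 9 0 4 8 12 3 7 11 2 6 10 1]
Position 0: card 5.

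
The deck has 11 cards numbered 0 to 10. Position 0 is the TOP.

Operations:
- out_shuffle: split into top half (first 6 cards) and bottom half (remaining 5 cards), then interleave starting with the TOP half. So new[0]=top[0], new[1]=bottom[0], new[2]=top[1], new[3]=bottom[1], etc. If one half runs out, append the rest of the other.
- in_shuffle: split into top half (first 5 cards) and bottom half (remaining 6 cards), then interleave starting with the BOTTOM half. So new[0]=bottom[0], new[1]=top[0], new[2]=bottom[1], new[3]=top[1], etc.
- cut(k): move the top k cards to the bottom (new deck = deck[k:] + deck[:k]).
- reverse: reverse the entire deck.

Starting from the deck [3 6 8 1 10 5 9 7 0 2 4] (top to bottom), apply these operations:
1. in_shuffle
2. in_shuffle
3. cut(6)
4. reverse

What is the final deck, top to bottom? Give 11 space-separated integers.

Answer: 9 1 3 0 5 8 4 7 10 6 2

Derivation:
After op 1 (in_shuffle): [5 3 9 6 7 8 0 1 2 10 4]
After op 2 (in_shuffle): [8 5 0 3 1 9 2 6 10 7 4]
After op 3 (cut(6)): [2 6 10 7 4 8 5 0 3 1 9]
After op 4 (reverse): [9 1 3 0 5 8 4 7 10 6 2]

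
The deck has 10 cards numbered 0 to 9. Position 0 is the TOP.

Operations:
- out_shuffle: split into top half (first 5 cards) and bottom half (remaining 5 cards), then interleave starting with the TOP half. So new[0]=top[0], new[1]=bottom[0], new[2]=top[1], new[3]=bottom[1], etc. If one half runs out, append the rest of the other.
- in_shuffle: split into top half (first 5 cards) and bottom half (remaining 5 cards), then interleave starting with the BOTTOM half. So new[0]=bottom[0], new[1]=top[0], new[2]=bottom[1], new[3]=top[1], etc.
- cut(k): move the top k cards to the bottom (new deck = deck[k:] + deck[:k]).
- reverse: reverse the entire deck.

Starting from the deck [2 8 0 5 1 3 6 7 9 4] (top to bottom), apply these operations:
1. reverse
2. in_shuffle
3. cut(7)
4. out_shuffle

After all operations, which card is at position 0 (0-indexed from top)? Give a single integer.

Answer: 6

Derivation:
After op 1 (reverse): [4 9 7 6 3 1 5 0 8 2]
After op 2 (in_shuffle): [1 4 5 9 0 7 8 6 2 3]
After op 3 (cut(7)): [6 2 3 1 4 5 9 0 7 8]
After op 4 (out_shuffle): [6 5 2 9 3 0 1 7 4 8]
Position 0: card 6.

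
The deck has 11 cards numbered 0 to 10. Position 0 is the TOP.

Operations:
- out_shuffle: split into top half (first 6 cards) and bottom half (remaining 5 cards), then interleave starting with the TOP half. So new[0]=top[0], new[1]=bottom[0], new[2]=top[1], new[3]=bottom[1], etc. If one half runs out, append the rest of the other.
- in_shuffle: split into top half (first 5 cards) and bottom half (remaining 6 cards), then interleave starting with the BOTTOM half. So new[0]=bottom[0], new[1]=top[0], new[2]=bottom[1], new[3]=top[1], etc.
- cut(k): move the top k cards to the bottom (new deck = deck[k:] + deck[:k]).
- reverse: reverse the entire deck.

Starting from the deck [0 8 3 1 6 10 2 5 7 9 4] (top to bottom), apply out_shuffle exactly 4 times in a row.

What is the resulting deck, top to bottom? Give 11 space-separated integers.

After op 1 (out_shuffle): [0 2 8 5 3 7 1 9 6 4 10]
After op 2 (out_shuffle): [0 1 2 9 8 6 5 4 3 10 7]
After op 3 (out_shuffle): [0 5 1 4 2 3 9 10 8 7 6]
After op 4 (out_shuffle): [0 9 5 10 1 8 4 7 2 6 3]

Answer: 0 9 5 10 1 8 4 7 2 6 3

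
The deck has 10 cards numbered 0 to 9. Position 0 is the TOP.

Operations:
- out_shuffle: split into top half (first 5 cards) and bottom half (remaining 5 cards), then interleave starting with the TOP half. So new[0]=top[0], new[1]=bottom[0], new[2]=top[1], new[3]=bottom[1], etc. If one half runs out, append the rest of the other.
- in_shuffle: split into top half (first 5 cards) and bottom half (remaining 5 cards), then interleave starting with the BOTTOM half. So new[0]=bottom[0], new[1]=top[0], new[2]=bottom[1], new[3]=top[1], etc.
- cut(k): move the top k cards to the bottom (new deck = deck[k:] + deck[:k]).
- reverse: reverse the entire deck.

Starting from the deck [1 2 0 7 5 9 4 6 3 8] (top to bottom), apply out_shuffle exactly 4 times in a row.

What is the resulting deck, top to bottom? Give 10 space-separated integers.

After op 1 (out_shuffle): [1 9 2 4 0 6 7 3 5 8]
After op 2 (out_shuffle): [1 6 9 7 2 3 4 5 0 8]
After op 3 (out_shuffle): [1 3 6 4 9 5 7 0 2 8]
After op 4 (out_shuffle): [1 5 3 7 6 0 4 2 9 8]

Answer: 1 5 3 7 6 0 4 2 9 8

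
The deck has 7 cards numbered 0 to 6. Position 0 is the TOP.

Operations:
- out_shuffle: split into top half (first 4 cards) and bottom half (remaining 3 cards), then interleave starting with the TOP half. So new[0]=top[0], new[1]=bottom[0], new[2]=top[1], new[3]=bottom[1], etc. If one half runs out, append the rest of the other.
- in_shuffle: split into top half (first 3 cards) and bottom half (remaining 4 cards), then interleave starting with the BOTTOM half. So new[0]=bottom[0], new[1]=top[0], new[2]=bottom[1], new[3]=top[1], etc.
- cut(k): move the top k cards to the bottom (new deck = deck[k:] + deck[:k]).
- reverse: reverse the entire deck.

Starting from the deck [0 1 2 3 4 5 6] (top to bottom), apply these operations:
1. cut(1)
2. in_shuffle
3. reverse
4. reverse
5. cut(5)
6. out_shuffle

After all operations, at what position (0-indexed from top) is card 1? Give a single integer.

Answer: 6

Derivation:
After op 1 (cut(1)): [1 2 3 4 5 6 0]
After op 2 (in_shuffle): [4 1 5 2 6 3 0]
After op 3 (reverse): [0 3 6 2 5 1 4]
After op 4 (reverse): [4 1 5 2 6 3 0]
After op 5 (cut(5)): [3 0 4 1 5 2 6]
After op 6 (out_shuffle): [3 5 0 2 4 6 1]
Card 1 is at position 6.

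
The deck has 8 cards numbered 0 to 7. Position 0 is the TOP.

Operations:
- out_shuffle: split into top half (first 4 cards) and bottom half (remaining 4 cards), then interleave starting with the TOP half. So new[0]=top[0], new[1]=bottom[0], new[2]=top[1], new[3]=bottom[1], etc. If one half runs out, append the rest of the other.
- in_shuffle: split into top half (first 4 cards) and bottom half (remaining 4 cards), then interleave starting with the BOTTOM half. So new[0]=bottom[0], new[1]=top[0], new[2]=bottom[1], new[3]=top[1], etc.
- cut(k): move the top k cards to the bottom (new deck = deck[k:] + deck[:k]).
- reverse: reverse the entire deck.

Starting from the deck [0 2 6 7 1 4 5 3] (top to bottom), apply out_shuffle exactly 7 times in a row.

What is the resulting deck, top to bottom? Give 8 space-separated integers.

Answer: 0 1 2 4 6 5 7 3

Derivation:
After op 1 (out_shuffle): [0 1 2 4 6 5 7 3]
After op 2 (out_shuffle): [0 6 1 5 2 7 4 3]
After op 3 (out_shuffle): [0 2 6 7 1 4 5 3]
After op 4 (out_shuffle): [0 1 2 4 6 5 7 3]
After op 5 (out_shuffle): [0 6 1 5 2 7 4 3]
After op 6 (out_shuffle): [0 2 6 7 1 4 5 3]
After op 7 (out_shuffle): [0 1 2 4 6 5 7 3]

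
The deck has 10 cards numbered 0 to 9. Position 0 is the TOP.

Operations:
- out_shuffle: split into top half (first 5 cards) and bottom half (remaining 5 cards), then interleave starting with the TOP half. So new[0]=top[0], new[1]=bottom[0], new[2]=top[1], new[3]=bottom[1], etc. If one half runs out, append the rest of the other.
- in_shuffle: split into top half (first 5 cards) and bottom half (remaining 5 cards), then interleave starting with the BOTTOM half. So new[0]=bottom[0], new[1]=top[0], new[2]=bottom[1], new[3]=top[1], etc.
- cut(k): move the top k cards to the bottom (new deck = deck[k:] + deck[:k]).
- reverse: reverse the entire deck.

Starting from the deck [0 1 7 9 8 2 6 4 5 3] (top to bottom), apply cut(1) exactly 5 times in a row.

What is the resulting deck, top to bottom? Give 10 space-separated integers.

After op 1 (cut(1)): [1 7 9 8 2 6 4 5 3 0]
After op 2 (cut(1)): [7 9 8 2 6 4 5 3 0 1]
After op 3 (cut(1)): [9 8 2 6 4 5 3 0 1 7]
After op 4 (cut(1)): [8 2 6 4 5 3 0 1 7 9]
After op 5 (cut(1)): [2 6 4 5 3 0 1 7 9 8]

Answer: 2 6 4 5 3 0 1 7 9 8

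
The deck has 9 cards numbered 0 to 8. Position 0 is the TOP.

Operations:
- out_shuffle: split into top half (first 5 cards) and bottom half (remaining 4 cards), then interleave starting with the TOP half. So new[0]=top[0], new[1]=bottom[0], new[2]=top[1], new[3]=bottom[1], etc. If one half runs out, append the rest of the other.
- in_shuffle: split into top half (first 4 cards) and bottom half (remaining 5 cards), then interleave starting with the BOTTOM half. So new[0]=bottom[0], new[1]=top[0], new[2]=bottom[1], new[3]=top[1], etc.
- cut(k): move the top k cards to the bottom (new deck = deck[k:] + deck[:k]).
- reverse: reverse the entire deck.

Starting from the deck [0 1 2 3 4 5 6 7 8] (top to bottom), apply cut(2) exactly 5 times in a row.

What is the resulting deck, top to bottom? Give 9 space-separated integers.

After op 1 (cut(2)): [2 3 4 5 6 7 8 0 1]
After op 2 (cut(2)): [4 5 6 7 8 0 1 2 3]
After op 3 (cut(2)): [6 7 8 0 1 2 3 4 5]
After op 4 (cut(2)): [8 0 1 2 3 4 5 6 7]
After op 5 (cut(2)): [1 2 3 4 5 6 7 8 0]

Answer: 1 2 3 4 5 6 7 8 0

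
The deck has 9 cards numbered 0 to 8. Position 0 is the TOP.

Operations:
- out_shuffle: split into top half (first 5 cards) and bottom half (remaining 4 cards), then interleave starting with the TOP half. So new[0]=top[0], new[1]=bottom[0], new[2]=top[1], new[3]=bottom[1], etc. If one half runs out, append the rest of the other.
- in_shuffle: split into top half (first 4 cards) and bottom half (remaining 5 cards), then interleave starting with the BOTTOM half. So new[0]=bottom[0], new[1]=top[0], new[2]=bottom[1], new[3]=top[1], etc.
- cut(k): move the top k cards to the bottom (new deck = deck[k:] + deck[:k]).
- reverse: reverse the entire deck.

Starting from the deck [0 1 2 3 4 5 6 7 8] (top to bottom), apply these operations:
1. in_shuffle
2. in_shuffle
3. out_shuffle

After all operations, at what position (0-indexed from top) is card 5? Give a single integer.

Answer: 1

Derivation:
After op 1 (in_shuffle): [4 0 5 1 6 2 7 3 8]
After op 2 (in_shuffle): [6 4 2 0 7 5 3 1 8]
After op 3 (out_shuffle): [6 5 4 3 2 1 0 8 7]
Card 5 is at position 1.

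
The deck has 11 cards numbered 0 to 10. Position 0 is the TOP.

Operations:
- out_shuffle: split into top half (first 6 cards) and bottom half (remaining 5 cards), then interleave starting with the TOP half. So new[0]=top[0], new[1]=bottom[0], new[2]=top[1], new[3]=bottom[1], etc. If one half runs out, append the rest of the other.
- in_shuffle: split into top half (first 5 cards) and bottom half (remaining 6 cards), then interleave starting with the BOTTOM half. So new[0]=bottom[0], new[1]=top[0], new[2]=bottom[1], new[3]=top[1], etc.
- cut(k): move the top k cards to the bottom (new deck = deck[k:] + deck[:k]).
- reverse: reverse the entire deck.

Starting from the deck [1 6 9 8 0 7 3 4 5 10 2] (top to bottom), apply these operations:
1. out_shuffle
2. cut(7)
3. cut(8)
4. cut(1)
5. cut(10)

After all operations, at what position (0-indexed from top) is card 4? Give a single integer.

Answer: 10

Derivation:
After op 1 (out_shuffle): [1 3 6 4 9 5 8 10 0 2 7]
After op 2 (cut(7)): [10 0 2 7 1 3 6 4 9 5 8]
After op 3 (cut(8)): [9 5 8 10 0 2 7 1 3 6 4]
After op 4 (cut(1)): [5 8 10 0 2 7 1 3 6 4 9]
After op 5 (cut(10)): [9 5 8 10 0 2 7 1 3 6 4]
Card 4 is at position 10.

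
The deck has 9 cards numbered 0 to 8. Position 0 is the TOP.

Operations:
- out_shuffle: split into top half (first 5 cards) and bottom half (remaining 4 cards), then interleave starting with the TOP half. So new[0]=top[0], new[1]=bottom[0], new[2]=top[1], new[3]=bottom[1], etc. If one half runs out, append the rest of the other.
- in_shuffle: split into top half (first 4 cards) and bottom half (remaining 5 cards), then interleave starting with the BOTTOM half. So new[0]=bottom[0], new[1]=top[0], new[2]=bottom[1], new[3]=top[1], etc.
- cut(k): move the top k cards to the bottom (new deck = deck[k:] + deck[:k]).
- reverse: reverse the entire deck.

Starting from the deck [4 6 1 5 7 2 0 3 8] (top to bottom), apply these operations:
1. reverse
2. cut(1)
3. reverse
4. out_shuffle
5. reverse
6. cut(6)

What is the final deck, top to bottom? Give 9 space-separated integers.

Answer: 4 7 8 5 3 1 0 6 2

Derivation:
After op 1 (reverse): [8 3 0 2 7 5 1 6 4]
After op 2 (cut(1)): [3 0 2 7 5 1 6 4 8]
After op 3 (reverse): [8 4 6 1 5 7 2 0 3]
After op 4 (out_shuffle): [8 7 4 2 6 0 1 3 5]
After op 5 (reverse): [5 3 1 0 6 2 4 7 8]
After op 6 (cut(6)): [4 7 8 5 3 1 0 6 2]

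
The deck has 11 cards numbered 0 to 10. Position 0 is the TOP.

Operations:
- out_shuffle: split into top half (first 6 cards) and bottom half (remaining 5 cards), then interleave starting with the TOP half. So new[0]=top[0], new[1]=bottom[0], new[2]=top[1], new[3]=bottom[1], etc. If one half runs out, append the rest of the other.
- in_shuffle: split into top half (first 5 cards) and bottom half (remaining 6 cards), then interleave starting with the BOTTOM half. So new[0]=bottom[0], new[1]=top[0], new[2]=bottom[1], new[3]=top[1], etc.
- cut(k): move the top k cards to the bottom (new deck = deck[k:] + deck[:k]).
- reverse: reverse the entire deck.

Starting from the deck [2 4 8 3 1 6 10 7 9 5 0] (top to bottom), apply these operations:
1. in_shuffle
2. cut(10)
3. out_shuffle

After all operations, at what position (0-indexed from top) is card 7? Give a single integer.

Answer: 10

Derivation:
After op 1 (in_shuffle): [6 2 10 4 7 8 9 3 5 1 0]
After op 2 (cut(10)): [0 6 2 10 4 7 8 9 3 5 1]
After op 3 (out_shuffle): [0 8 6 9 2 3 10 5 4 1 7]
Card 7 is at position 10.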